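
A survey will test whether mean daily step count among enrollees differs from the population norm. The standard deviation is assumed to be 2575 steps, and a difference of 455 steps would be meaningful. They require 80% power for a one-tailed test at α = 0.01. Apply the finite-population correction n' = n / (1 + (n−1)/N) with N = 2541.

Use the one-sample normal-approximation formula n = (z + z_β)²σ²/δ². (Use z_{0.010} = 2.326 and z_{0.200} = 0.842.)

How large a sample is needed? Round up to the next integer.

n = 286

n = (z_α + z_β)² · σ² / δ²
  = (2.326 + 0.842)² · 2575² / 455²
  = 10.0362 · 6630625 / 207025
  = 321.44
Finite-population correction (N = 2541): 321.44 / (1 + (321.44 − 1)/2541) = 285.44.
Round up → n = 286.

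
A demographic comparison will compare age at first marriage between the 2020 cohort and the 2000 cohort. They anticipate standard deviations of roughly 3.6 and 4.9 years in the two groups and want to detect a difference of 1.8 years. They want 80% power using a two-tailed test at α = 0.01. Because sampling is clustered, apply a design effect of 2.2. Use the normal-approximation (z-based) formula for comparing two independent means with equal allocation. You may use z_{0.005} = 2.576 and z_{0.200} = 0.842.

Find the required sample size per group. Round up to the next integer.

n = 294 per group

n = (z_{α/2} + z_β)² · (σ₁² + σ₂²) / δ²
  = (2.576 + 0.842)² · (3.6² + 4.9² = 36.97) / 1.8²
  = 11.6827 · 36.97 / 3.24
  = 133.31
Design effect: 2.2 × 133.31 = 293.27.
Round up → n = 294 per group.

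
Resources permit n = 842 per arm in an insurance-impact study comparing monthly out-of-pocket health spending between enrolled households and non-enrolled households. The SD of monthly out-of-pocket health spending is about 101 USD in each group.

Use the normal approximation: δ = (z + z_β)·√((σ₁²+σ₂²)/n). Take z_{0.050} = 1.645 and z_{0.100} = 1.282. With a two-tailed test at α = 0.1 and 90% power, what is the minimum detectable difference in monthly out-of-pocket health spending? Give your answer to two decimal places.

δ = (z_{α/2} + z_β) · √((σ₁²+σ₂²)/n)
  = (1.645 + 1.282) · √(20402/842)
  = 2.927 · √24.2304
  = 2.927 · 4.9224
  = 14.4080

Minimum detectable difference ≈ 14.41 USD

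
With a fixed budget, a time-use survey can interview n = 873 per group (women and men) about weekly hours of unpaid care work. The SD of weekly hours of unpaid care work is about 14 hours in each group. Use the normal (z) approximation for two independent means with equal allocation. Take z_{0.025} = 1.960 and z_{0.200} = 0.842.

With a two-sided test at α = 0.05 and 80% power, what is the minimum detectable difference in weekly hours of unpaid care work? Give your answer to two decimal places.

δ = (z_{α/2} + z_β) · √((σ₁²+σ₂²)/n)
  = (1.960 + 0.842) · √(392/873)
  = 2.802 · √0.44903
  = 2.802 · 0.6701
  = 1.8776

Minimum detectable difference ≈ 1.88 hours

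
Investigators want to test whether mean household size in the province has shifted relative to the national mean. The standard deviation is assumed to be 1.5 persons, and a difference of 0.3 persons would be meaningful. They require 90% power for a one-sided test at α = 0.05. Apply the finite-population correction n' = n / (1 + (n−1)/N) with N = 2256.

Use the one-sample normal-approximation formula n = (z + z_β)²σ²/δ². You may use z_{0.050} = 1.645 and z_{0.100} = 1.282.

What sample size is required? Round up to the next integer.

n = 196

n = (z_α + z_β)² · σ² / δ²
  = (1.645 + 1.282)² · 1.5² / 0.3²
  = 8.5673 · 2.25 / 0.09
  = 214.18
Finite-population correction (N = 2256): 214.18 / (1 + (214.18 − 1)/2256) = 195.69.
Round up → n = 196.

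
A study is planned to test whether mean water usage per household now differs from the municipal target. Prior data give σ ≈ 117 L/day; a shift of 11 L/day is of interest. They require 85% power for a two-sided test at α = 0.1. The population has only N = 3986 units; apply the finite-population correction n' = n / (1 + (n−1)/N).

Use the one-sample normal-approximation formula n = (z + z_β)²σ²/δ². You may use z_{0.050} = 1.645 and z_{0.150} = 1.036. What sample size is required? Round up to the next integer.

n = (z_{α/2} + z_β)² · σ² / δ²
  = (1.645 + 1.036)² · 117² / 11²
  = 7.1878 · 13689 / 121
  = 813.17
Finite-population correction (N = 3986): 813.17 / (1 + (813.17 − 1)/3986) = 675.53.
Round up → n = 676.

n = 676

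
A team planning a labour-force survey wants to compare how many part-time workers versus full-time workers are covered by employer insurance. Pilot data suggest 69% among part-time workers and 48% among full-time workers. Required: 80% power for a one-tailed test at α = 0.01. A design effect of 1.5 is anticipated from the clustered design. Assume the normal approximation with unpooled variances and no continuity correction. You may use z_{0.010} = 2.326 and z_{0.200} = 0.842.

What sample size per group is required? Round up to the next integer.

n = 159 per group

n = (z_α + z_β)² · [p₁(1−p₁) + p₂(1−p₂)] / (p₁ − p₂)²
  = (2.326 + 0.842)² · (0.69·0.31 + 0.48·0.52) / (0.21)²
  = (3.168)² · (0.2139 + 0.2496) / 0.0441
  = 10.0362 · 0.4635 / 0.0441
  = 105.48
Design effect: 1.5 × 105.48 = 158.22.
Round up → n = 159 per group.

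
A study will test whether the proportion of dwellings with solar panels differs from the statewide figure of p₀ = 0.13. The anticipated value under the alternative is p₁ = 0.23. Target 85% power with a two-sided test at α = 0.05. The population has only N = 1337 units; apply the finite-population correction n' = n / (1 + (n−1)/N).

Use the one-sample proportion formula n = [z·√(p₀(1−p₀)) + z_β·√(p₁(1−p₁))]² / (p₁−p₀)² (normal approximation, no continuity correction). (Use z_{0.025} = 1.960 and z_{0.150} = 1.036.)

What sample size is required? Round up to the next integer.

n = [z_{α/2}·√(p₀q₀) + z_β·√(p₁q₁)]² / (p₁ − p₀)²
  = [1.960·√(0.13·0.87) + 1.036·√(0.23·0.77)]² / (0.10)²
  = [1.960·0.3363 + 1.036·0.4208]² / 0.0100
  = [1.0951]² / 0.0100
  = 119.93
Finite-population correction (N = 1337): 119.93 / (1 + (119.93 − 1)/1337) = 110.14.
Round up → n = 111.

n = 111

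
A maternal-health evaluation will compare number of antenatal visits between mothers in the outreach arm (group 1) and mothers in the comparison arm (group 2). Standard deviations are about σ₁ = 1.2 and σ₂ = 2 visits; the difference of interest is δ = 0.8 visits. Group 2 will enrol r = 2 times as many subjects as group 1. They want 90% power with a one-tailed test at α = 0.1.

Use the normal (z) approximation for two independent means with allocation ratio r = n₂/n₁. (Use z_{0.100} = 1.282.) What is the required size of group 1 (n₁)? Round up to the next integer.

n₁ = 36

n₁ = (z_α + z_β)² · (σ₁² + σ₂²/r) / δ²
   = (1.282 + 1.282)² · (1.2² + 2²/2) / 0.8²
   = 6.5741 · (1.44 + 2) / 0.64
   = 6.5741 · 3.44 / 0.64
   = 35.34
Round up → n₁ = 36; n₂ = r·n₁ = 2 × 36 = 72.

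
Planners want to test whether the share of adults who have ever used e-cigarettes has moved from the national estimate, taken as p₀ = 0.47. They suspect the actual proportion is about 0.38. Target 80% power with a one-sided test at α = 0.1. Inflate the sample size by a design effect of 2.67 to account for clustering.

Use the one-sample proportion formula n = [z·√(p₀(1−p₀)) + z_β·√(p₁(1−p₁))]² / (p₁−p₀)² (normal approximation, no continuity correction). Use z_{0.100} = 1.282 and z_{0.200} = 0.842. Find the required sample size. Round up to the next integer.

n = 363

n = [z_α·√(p₀q₀) + z_β·√(p₁q₁)]² / (p₁ − p₀)²
  = [1.282·√(0.47·0.53) + 0.842·√(0.38·0.62)]² / (-0.09)²
  = [1.282·0.4991 + 0.842·0.4854]² / 0.0081
  = [1.0485]² / 0.0081
  = 135.73
Design effect: 2.67 × 135.73 = 362.41.
Round up → n = 363.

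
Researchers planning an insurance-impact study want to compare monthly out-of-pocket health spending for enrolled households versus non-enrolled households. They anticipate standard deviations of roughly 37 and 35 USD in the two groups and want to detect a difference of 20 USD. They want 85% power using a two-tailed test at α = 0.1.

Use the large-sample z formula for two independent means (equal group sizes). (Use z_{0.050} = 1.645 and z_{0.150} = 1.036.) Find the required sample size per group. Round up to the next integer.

n = 47 per group

n = (z_{α/2} + z_β)² · (σ₁² + σ₂²) / δ²
  = (1.645 + 1.036)² · (37² + 35² = 2594) / 20²
  = 7.1878 · 2594 / 400
  = 46.61
Round up → n = 47 per group.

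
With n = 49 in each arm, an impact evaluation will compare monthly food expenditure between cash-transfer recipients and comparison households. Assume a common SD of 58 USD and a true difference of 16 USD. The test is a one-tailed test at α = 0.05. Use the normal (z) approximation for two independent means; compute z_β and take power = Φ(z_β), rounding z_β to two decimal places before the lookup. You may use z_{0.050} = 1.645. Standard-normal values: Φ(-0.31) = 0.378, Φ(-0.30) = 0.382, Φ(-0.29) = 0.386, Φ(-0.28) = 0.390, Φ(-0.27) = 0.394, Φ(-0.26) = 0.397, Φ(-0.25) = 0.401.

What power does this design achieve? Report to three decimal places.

z_β = δ·√(n/(σ₁²+σ₂²)) − z_α
    = 16 · √(49/6728) − 1.645
    = 16 · 0.08534 − 1.645
    = 1.3654 − 1.645 = -0.2796 → -0.28
Power = Φ(-0.28) = 0.390.

Power ≈ 0.390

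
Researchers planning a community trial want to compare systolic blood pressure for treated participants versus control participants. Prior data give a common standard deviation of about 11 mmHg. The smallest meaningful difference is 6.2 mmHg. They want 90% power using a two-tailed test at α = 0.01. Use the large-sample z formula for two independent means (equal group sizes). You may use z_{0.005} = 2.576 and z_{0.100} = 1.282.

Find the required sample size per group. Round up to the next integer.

n = 94 per group

n = (z_{α/2} + z_β)² · (σ₁² + σ₂²) / δ²
  = (2.576 + 1.282)² · (2·11² = 242) / 6.2²
  = 14.8842 · 242 / 38.44
  = 93.70
Round up → n = 94 per group.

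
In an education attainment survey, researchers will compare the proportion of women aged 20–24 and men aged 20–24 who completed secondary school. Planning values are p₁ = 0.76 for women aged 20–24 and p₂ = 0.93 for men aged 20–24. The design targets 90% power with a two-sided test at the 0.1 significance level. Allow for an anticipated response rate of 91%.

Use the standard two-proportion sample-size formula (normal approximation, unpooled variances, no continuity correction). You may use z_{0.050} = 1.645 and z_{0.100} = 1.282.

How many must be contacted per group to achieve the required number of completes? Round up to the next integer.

n = (z_{α/2} + z_β)² · [p₁(1−p₁) + p₂(1−p₂)] / (p₁ − p₂)²
  = (1.645 + 1.282)² · (0.76·0.24 + 0.93·0.07) / (-0.17)²
  = (2.927)² · (0.1824 + 0.0651) / 0.0289
  = 8.5673 · 0.2475 / 0.0289
  = 73.37
Adjust for 91% response: 73.37 / 0.91 = 80.63.
Round up → n = 81 per group.

n = 81 per group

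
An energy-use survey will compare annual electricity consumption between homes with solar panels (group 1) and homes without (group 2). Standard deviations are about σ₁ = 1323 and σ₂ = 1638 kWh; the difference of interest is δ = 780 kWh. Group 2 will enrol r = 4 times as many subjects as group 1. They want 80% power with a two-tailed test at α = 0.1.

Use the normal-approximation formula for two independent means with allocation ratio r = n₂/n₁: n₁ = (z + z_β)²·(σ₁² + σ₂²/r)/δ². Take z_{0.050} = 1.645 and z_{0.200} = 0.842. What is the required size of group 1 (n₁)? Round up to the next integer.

n₁ = 25

n₁ = (z_{α/2} + z_β)² · (σ₁² + σ₂²/r) / δ²
   = (1.645 + 0.842)² · (1323² + 1638²/4) / 780²
   = 6.1852 · (1750329 + 670761) / 608400
   = 6.1852 · 2421090 / 608400
   = 24.61
Round up → n₁ = 25; n₂ = r·n₁ = 4 × 25 = 100.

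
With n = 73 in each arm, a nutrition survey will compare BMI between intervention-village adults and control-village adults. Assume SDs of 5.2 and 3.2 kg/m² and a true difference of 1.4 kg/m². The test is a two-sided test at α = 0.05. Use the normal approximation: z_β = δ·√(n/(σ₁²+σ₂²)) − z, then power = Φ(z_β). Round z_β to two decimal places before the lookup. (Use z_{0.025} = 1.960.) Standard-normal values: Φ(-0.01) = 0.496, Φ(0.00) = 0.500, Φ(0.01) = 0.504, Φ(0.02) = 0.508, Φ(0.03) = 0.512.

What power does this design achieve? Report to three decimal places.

Power ≈ 0.500

z_β = δ·√(n/(σ₁²+σ₂²)) − z_{α/2}
    = 1.4 · √(73/37.28) − 1.960
    = 1.4 · 1.39934 − 1.960
    = 1.9591 − 1.960 = -0.0009 → -0.00
Power = Φ(-0.00) = 0.500.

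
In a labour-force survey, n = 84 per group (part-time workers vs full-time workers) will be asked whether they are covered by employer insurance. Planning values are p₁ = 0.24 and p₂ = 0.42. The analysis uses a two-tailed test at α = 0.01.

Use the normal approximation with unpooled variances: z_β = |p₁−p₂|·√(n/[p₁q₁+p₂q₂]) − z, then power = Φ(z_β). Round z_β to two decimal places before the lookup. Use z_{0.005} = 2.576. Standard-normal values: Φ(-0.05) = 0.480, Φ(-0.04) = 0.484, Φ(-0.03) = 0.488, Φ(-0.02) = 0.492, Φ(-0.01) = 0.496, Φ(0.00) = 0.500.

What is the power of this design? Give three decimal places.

z_β = |p₁−p₂|·√(n/[p₁q₁+p₂q₂]) − z_{α/2}
    = 0.18 · √(84/0.4260) − 2.576
    = 0.18 · 14.0422 − 2.576
    = 2.5276 − 2.576 = -0.0484 → -0.05
Power = Φ(-0.05) = 0.480.

Power ≈ 0.480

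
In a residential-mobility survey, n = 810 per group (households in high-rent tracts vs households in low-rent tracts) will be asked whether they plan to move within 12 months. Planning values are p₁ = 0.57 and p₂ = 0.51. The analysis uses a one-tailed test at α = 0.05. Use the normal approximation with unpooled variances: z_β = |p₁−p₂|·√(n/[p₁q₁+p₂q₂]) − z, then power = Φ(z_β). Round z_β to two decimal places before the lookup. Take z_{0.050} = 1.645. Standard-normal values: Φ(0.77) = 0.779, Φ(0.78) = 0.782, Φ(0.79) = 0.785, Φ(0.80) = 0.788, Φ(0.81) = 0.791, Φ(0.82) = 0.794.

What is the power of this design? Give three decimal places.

z_β = |p₁−p₂|·√(n/[p₁q₁+p₂q₂]) − z_α
    = 0.06 · √(810/0.4950) − 1.645
    = 0.06 · 40.4520 − 1.645
    = 2.4271 − 1.645 = 0.7821 → 0.78
Power = Φ(0.78) = 0.782.

Power ≈ 0.782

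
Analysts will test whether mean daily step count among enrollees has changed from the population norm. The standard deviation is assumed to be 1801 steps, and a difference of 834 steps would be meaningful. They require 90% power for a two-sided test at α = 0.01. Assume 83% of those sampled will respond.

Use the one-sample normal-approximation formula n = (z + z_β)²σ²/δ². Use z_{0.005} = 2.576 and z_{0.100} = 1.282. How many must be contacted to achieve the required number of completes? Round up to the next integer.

n = 84

n = (z_{α/2} + z_β)² · σ² / δ²
  = (2.576 + 1.282)² · 1801² / 834²
  = 14.8842 · 3243601 / 695556
  = 69.41
Adjust for 83% response: 69.41 / 0.83 = 83.63.
Round up → n = 84.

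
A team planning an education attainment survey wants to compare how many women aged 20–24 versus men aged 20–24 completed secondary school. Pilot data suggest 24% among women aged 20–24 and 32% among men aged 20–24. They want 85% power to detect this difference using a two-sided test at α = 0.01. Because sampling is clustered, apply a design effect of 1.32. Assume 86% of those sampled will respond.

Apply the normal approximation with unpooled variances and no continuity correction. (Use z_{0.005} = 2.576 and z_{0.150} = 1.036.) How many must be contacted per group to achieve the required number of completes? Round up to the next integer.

n = (z_{α/2} + z_β)² · [p₁(1−p₁) + p₂(1−p₂)] / (p₁ − p₂)²
  = (2.576 + 1.036)² · (0.24·0.76 + 0.32·0.68) / (-0.08)²
  = (3.612)² · (0.1824 + 0.2176) / 0.0064
  = 13.0465 · 0.4000 / 0.0064
  = 815.41
Design effect: 1.32 × 815.41 = 1076.34.
Adjust for 86% response: 1076.34 / 0.86 = 1251.56.
Round up → n = 1252 per group.

n = 1252 per group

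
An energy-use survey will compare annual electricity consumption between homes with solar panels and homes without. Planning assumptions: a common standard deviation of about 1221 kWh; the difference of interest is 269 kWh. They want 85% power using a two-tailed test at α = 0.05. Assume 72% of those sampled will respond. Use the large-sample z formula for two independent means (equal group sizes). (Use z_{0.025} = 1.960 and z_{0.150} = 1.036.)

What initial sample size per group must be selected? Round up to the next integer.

n = 514 per group

n = (z_{α/2} + z_β)² · (σ₁² + σ₂²) / δ²
  = (1.960 + 1.036)² · (2·1221² = 2981682) / 269²
  = 8.9760 · 2981682 / 72361
  = 369.86
Adjust for 72% response: 369.86 / 0.72 = 513.70.
Round up → n = 514 per group.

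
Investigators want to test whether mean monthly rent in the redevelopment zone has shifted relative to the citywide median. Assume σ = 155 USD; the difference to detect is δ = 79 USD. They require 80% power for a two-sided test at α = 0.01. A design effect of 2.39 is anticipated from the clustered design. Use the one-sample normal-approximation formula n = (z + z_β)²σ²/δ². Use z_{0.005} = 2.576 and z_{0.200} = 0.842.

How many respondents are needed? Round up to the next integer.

n = 108

n = (z_{α/2} + z_β)² · σ² / δ²
  = (2.576 + 0.842)² · 155² / 79²
  = 11.6827 · 24025 / 6241
  = 44.97
Design effect: 2.39 × 44.97 = 107.49.
Round up → n = 108.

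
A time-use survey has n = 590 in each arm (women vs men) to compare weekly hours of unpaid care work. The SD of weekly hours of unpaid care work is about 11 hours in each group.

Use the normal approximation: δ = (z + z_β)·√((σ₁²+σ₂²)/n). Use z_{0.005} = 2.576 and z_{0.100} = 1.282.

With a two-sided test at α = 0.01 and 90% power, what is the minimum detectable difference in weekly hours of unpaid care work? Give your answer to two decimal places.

δ = (z_{α/2} + z_β) · √((σ₁²+σ₂²)/n)
  = (2.576 + 1.282) · √(242/590)
  = 3.858 · √0.41017
  = 3.858 · 0.6404
  = 2.4708

Minimum detectable difference ≈ 2.47 hours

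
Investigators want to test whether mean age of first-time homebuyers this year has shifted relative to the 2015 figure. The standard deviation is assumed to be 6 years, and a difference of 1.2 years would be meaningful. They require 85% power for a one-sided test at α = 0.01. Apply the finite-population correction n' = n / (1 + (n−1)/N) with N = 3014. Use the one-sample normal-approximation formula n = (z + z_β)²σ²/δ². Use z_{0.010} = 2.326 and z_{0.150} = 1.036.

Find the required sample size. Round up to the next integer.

n = 259

n = (z_α + z_β)² · σ² / δ²
  = (2.326 + 1.036)² · 6² / 1.2²
  = 11.3030 · 36 / 1.44
  = 282.58
Finite-population correction (N = 3014): 282.58 / (1 + (282.58 − 1)/3014) = 258.43.
Round up → n = 259.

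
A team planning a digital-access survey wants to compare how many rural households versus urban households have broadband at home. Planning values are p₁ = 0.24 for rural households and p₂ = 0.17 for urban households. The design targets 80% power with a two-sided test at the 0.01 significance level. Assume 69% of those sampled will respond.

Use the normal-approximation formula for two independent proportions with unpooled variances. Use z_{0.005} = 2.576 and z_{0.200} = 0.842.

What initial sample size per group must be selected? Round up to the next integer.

n = 1118 per group

n = (z_{α/2} + z_β)² · [p₁(1−p₁) + p₂(1−p₂)] / (p₁ − p₂)²
  = (2.576 + 0.842)² · (0.24·0.76 + 0.17·0.83) / (0.07)²
  = (3.418)² · (0.1824 + 0.1411) / 0.0049
  = 11.6827 · 0.3235 / 0.0049
  = 771.30
Adjust for 69% response: 771.30 / 0.69 = 1117.82.
Round up → n = 1118 per group.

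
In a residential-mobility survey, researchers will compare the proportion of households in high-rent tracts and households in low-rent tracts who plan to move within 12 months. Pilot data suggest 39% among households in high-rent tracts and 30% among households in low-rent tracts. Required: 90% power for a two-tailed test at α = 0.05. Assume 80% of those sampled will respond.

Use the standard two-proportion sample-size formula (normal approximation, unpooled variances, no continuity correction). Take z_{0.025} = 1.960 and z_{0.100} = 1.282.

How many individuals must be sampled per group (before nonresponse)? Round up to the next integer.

n = 727 per group

n = (z_{α/2} + z_β)² · [p₁(1−p₁) + p₂(1−p₂)] / (p₁ − p₂)²
  = (1.960 + 1.282)² · (0.39·0.61 + 0.30·0.70) / (0.09)²
  = (3.242)² · (0.2379 + 0.2100) / 0.0081
  = 10.5106 · 0.4479 / 0.0081
  = 581.20
Adjust for 80% response: 581.20 / 0.80 = 726.49.
Round up → n = 727 per group.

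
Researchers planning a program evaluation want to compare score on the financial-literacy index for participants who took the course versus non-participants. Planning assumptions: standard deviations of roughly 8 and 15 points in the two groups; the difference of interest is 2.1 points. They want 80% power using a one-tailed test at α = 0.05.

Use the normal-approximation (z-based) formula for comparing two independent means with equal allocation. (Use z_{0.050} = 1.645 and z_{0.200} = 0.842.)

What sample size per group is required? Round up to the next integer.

n = 406 per group

n = (z_α + z_β)² · (σ₁² + σ₂²) / δ²
  = (1.645 + 0.842)² · (8² + 15² = 289) / 2.1²
  = 6.1852 · 289 / 4.41
  = 405.33
Round up → n = 406 per group.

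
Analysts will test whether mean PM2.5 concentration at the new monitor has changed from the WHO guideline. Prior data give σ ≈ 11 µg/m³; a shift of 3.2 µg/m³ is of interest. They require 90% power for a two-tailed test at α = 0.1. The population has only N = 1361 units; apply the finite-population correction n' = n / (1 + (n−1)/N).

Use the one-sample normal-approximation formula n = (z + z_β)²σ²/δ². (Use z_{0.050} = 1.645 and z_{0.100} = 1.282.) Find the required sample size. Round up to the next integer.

n = (z_{α/2} + z_β)² · σ² / δ²
  = (1.645 + 1.282)² · 11² / 3.2²
  = 8.5673 · 121 / 10.24
  = 101.24
Finite-population correction (N = 1361): 101.24 / (1 + (101.24 − 1)/1361) = 94.29.
Round up → n = 95.

n = 95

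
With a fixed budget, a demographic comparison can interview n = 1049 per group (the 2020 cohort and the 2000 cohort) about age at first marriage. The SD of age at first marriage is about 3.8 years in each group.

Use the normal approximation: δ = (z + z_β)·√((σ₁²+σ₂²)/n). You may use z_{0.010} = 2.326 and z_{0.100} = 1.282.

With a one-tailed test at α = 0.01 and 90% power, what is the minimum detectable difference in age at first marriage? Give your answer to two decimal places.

Minimum detectable difference ≈ 0.60 years

δ = (z_α + z_β) · √((σ₁²+σ₂²)/n)
  = (2.326 + 1.282) · √(28.88/1049)
  = 3.608 · √0.02753
  = 3.608 · 0.1659
  = 0.5987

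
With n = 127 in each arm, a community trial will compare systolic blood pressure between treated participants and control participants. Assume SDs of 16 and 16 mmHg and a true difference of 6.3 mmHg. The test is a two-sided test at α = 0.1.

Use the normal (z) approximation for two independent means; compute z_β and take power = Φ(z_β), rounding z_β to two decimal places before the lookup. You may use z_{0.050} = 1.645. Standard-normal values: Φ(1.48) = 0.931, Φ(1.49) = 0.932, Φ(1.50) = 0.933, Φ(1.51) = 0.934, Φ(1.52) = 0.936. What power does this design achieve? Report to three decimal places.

z_β = δ·√(n/(σ₁²+σ₂²)) − z_{α/2}
    = 6.3 · √(127/512) − 1.645
    = 6.3 · 0.49804 − 1.645
    = 3.1377 − 1.645 = 1.4927 → 1.49
Power = Φ(1.49) = 0.932.

Power ≈ 0.932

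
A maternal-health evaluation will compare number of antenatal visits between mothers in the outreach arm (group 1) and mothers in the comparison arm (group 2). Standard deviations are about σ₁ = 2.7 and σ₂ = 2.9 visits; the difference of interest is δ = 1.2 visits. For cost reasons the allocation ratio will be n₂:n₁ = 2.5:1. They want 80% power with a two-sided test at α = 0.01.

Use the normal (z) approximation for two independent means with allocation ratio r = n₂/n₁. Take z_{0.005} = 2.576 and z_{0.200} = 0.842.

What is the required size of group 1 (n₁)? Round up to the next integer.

n₁ = (z_{α/2} + z_β)² · (σ₁² + σ₂²/r) / δ²
   = (2.576 + 0.842)² · (2.7² + 2.9²/2.5) / 1.2²
   = 11.6827 · (7.29 + 3.364) / 1.44
   = 11.6827 · 10.654 / 1.44
   = 86.44
Round up → n₁ = 87; n₂ = r·n₁ = 2.5 × 87 = 218.

n₁ = 87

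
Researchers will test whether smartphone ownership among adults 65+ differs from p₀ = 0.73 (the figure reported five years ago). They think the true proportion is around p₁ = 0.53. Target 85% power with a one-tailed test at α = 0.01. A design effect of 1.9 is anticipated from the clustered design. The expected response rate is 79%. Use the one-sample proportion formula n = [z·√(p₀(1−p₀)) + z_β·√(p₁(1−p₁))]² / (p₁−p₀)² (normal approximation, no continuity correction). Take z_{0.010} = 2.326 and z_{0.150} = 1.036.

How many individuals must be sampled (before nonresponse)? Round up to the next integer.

n = 145

n = [z_α·√(p₀q₀) + z_β·√(p₁q₁)]² / (p₁ − p₀)²
  = [2.326·√(0.73·0.27) + 1.036·√(0.53·0.47)]² / (-0.20)²
  = [2.326·0.4440 + 1.036·0.4991]² / 0.0400
  = [1.5497]² / 0.0400
  = 60.04
Design effect: 1.9 × 60.04 = 114.08.
Adjust for 79% response: 114.08 / 0.79 = 144.40.
Round up → n = 145.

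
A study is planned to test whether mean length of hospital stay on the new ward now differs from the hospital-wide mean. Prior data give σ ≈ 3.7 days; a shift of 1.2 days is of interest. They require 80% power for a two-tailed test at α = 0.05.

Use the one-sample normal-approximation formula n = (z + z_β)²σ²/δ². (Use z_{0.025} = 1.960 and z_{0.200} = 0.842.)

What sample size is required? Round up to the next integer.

n = 75

n = (z_{α/2} + z_β)² · σ² / δ²
  = (1.960 + 0.842)² · 3.7² / 1.2²
  = 7.8512 · 13.69 / 1.44
  = 74.64
Round up → n = 75.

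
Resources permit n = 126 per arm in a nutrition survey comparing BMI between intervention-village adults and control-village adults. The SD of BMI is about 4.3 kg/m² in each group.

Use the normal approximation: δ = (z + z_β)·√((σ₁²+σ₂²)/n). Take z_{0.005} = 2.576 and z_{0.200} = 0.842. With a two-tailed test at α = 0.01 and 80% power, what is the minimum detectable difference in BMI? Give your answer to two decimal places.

δ = (z_{α/2} + z_β) · √((σ₁²+σ₂²)/n)
  = (2.576 + 0.842) · √(36.98/126)
  = 3.418 · √0.29349
  = 3.418 · 0.5417
  = 1.8517

Minimum detectable difference ≈ 1.85 kg/m²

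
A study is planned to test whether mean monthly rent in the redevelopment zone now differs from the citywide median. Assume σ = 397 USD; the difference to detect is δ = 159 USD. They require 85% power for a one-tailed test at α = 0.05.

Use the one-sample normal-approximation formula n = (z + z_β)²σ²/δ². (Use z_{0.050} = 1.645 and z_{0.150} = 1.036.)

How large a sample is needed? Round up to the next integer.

n = 45

n = (z_α + z_β)² · σ² / δ²
  = (1.645 + 1.036)² · 397² / 159²
  = 7.1878 · 157609 / 25281
  = 44.81
Round up → n = 45.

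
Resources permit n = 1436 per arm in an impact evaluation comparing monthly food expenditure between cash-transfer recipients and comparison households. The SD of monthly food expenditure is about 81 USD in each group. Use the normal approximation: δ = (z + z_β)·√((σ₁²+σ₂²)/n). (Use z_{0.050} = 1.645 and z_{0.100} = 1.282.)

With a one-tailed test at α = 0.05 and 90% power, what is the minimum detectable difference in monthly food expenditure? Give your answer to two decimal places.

δ = (z_α + z_β) · √((σ₁²+σ₂²)/n)
  = (1.645 + 1.282) · √(13122/1436)
  = 2.927 · √9.1379
  = 2.927 · 3.0229
  = 8.8480

Minimum detectable difference ≈ 8.85 USD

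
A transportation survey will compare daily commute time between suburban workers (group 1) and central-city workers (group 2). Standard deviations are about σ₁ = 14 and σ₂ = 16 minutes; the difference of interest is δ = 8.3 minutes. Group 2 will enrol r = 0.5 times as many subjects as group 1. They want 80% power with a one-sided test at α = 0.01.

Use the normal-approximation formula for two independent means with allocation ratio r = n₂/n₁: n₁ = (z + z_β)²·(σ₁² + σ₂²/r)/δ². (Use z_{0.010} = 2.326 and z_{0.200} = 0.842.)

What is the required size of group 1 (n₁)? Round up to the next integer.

n₁ = 104

n₁ = (z_α + z_β)² · (σ₁² + σ₂²/r) / δ²
   = (2.326 + 0.842)² · (14² + 16²/0.5) / 8.3²
   = 10.0362 · (196 + 512) / 68.89
   = 10.0362 · 708 / 68.89
   = 103.14
Round up → n₁ = 104; n₂ = r·n₁ = 0.5 × 104 = 52.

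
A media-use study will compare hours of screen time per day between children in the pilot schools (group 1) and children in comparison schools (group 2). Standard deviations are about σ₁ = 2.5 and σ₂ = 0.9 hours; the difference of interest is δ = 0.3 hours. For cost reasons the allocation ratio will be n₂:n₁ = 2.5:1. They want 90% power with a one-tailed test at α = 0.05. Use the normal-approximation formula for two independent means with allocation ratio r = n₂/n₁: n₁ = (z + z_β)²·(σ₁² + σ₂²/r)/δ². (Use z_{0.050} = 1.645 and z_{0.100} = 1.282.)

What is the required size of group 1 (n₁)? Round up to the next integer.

n₁ = (z_α + z_β)² · (σ₁² + σ₂²/r) / δ²
   = (1.645 + 1.282)² · (2.5² + 0.9²/2.5) / 0.3²
   = 8.5673 · (6.25 + 0.324) / 0.09
   = 8.5673 · 6.574 / 0.09
   = 625.80
Round up → n₁ = 626; n₂ = r·n₁ = 2.5 × 626 = 1565.

n₁ = 626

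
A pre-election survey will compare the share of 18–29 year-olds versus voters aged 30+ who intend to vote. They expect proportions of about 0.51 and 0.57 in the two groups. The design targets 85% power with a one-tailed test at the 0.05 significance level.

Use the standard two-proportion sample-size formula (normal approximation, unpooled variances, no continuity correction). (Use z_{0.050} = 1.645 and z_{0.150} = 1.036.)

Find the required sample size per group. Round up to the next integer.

n = 989 per group

n = (z_α + z_β)² · [p₁(1−p₁) + p₂(1−p₂)] / (p₁ − p₂)²
  = (1.645 + 1.036)² · (0.51·0.49 + 0.57·0.43) / (-0.06)²
  = (2.681)² · (0.2499 + 0.2451) / 0.0036
  = 7.1878 · 0.4950 / 0.0036
  = 988.32
Round up → n = 989 per group.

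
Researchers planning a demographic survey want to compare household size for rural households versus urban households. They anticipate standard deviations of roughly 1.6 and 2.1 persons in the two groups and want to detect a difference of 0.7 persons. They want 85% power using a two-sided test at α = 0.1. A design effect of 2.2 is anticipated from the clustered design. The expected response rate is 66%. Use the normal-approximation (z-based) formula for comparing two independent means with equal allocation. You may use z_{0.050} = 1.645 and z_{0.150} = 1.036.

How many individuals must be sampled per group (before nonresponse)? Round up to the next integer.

n = 341 per group

n = (z_{α/2} + z_β)² · (σ₁² + σ₂²) / δ²
  = (1.645 + 1.036)² · (1.6² + 2.1² = 6.97) / 0.7²
  = 7.1878 · 6.97 / 0.49
  = 102.24
Design effect: 2.2 × 102.24 = 224.93.
Adjust for 66% response: 224.93 / 0.66 = 340.81.
Round up → n = 341 per group.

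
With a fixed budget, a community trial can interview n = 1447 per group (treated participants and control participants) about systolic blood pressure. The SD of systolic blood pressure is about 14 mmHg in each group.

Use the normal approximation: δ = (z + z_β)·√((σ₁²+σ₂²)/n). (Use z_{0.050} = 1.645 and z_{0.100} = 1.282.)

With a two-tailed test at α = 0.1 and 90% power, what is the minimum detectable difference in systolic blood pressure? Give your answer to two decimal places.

Minimum detectable difference ≈ 1.52 mmHg

δ = (z_{α/2} + z_β) · √((σ₁²+σ₂²)/n)
  = (1.645 + 1.282) · √(392/1447)
  = 2.927 · √0.27091
  = 2.927 · 0.5205
  = 1.5235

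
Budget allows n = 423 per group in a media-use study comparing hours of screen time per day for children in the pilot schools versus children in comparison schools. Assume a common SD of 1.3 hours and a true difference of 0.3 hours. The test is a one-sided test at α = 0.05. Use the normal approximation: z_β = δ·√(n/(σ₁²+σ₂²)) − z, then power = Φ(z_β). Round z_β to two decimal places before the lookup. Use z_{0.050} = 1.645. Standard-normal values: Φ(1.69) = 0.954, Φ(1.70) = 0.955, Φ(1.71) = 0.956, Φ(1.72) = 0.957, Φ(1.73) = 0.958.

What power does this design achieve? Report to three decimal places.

z_β = δ·√(n/(σ₁²+σ₂²)) − z_α
    = 0.3 · √(423/3.38) − 1.645
    = 0.3 · 11.18695 − 1.645
    = 3.3561 − 1.645 = 1.7111 → 1.71
Power = Φ(1.71) = 0.956.

Power ≈ 0.956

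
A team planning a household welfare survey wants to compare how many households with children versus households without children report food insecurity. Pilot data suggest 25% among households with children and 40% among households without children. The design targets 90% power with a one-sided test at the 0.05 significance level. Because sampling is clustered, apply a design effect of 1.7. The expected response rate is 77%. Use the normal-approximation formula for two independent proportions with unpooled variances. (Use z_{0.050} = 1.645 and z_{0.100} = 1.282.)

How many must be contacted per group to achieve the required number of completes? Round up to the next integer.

n = 360 per group

n = (z_α + z_β)² · [p₁(1−p₁) + p₂(1−p₂)] / (p₁ − p₂)²
  = (1.645 + 1.282)² · (0.25·0.75 + 0.40·0.60) / (-0.15)²
  = (2.927)² · (0.1875 + 0.2400) / 0.0225
  = 8.5673 · 0.4275 / 0.0225
  = 162.78
Design effect: 1.7 × 162.78 = 276.72.
Adjust for 77% response: 276.72 / 0.77 = 359.38.
Round up → n = 360 per group.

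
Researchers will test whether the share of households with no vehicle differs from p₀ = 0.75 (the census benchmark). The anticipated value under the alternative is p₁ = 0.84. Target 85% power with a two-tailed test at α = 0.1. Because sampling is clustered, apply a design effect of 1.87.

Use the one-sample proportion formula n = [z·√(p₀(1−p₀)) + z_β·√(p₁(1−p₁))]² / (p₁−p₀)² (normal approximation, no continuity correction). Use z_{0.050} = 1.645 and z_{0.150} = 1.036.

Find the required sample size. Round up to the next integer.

n = [z_{α/2}·√(p₀q₀) + z_β·√(p₁q₁)]² / (p₁ − p₀)²
  = [1.645·√(0.75·0.25) + 1.036·√(0.84·0.16)]² / (0.09)²
  = [1.645·0.4330 + 1.036·0.3666]² / 0.0081
  = [1.0921]² / 0.0081
  = 147.25
Design effect: 1.87 × 147.25 = 275.35.
Round up → n = 276.

n = 276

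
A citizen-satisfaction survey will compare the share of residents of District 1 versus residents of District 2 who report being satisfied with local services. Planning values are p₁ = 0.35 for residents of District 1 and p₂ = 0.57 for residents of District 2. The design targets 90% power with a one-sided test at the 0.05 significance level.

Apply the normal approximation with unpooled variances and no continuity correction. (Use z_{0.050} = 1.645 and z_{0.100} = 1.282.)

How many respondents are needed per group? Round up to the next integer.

n = 84 per group

n = (z_α + z_β)² · [p₁(1−p₁) + p₂(1−p₂)] / (p₁ − p₂)²
  = (1.645 + 1.282)² · (0.35·0.65 + 0.57·0.43) / (-0.22)²
  = (2.927)² · (0.2275 + 0.2451) / 0.0484
  = 8.5673 · 0.4726 / 0.0484
  = 83.66
Round up → n = 84 per group.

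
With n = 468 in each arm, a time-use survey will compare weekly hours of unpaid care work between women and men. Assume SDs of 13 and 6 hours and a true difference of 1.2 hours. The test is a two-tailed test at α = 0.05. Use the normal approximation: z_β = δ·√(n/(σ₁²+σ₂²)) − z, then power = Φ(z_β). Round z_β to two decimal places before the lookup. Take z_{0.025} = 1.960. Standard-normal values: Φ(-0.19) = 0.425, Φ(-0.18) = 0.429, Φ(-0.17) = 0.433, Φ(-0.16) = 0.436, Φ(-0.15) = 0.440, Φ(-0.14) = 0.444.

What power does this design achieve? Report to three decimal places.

Power ≈ 0.440

z_β = δ·√(n/(σ₁²+σ₂²)) − z_{α/2}
    = 1.2 · √(468/205) − 1.960
    = 1.2 · 1.51094 − 1.960
    = 1.8131 − 1.960 = -0.1469 → -0.15
Power = Φ(-0.15) = 0.440.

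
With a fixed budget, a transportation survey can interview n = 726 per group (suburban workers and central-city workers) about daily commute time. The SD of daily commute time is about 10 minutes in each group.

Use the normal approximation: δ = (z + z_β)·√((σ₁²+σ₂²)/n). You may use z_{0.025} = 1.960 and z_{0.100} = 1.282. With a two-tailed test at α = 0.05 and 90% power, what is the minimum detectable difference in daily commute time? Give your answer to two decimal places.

δ = (z_{α/2} + z_β) · √((σ₁²+σ₂²)/n)
  = (1.960 + 1.282) · √(200/726)
  = 3.242 · √0.27548
  = 3.242 · 0.5249
  = 1.7016

Minimum detectable difference ≈ 1.70 minutes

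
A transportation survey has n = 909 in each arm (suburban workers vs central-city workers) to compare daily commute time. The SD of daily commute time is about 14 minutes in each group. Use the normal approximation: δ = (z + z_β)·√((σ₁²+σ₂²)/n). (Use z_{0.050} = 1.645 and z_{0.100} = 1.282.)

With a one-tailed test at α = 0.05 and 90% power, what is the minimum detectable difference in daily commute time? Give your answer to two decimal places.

δ = (z_α + z_β) · √((σ₁²+σ₂²)/n)
  = (1.645 + 1.282) · √(392/909)
  = 2.927 · √0.43124
  = 2.927 · 0.6567
  = 1.9221

Minimum detectable difference ≈ 1.92 minutes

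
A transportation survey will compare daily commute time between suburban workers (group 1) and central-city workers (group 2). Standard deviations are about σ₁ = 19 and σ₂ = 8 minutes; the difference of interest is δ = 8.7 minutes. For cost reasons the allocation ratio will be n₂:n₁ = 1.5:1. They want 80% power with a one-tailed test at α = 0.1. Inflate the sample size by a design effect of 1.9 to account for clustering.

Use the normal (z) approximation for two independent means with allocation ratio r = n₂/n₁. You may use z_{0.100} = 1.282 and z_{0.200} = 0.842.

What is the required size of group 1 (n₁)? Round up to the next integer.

n₁ = (z_α + z_β)² · (σ₁² + σ₂²/r) / δ²
   = (1.282 + 0.842)² · (19² + 8²/1.5) / 8.7²
   = 4.5114 · (361 + 42.6667) / 75.69
   = 4.5114 · 403.6667 / 75.69
   = 24.06
Design effect: 1.9 × 24.06 = 45.71.
Round up → n₁ = 46; n₂ = r·n₁ = 1.5 × 46 = 69.

n₁ = 46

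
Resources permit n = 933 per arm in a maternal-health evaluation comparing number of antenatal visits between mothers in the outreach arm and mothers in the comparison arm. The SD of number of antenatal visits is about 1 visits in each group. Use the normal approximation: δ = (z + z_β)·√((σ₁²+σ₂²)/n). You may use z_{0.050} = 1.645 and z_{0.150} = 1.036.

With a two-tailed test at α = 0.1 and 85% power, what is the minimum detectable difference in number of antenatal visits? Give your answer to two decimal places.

Minimum detectable difference ≈ 0.12 visits

δ = (z_{α/2} + z_β) · √((σ₁²+σ₂²)/n)
  = (1.645 + 1.036) · √(2/933)
  = 2.681 · √0.00214
  = 2.681 · 0.0463
  = 0.1241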